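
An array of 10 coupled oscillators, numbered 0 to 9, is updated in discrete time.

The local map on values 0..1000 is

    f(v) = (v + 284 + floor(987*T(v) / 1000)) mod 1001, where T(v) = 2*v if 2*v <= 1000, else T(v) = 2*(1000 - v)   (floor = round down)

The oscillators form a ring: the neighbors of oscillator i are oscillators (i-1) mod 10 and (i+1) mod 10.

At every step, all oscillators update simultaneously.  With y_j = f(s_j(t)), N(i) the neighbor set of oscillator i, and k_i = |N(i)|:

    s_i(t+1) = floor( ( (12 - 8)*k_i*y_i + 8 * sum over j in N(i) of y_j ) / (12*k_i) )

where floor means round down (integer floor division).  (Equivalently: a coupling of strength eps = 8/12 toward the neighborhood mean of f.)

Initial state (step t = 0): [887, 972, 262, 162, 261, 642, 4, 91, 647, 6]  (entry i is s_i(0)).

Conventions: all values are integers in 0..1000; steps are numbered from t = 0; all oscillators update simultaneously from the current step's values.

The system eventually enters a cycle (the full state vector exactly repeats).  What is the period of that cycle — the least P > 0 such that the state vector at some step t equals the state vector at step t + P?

Simulating step by step:
t=0: [887, 972, 262, 162, 261, 642, 4, 91, 647, 6]
t=1: [334, 255, 379, 295, 485, 328, 493, 491, 493, 440]
t=2: [302, 242, 203, 431, 381, 577, 583, 747, 694, 538]
t=3: [305, 356, 484, 622, 558, 600, 637, 599, 614, 498]
t=4: [431, 417, 571, 695, 678, 673, 660, 655, 698, 537]
t=5: [606, 595, 601, 625, 592, 603, 611, 603, 643, 624]
t=6: [664, 671, 665, 666, 665, 670, 666, 653, 649, 648]
t=7: [612, 607, 606, 608, 607, 607, 610, 617, 623, 619]
t=8: [659, 663, 665, 665, 664, 664, 661, 656, 653, 654]
t=9: [615, 611, 609, 609, 609, 611, 613, 617, 619, 618]
t=10: [657, 660, 662, 663, 662, 661, 658, 656, 655, 655]
t=11: [616, 614, 612, 611, 612, 613, 615, 617, 618, 618]
t=12: [656, 658, 659, 660, 660, 658, 657, 656, 655, 655]
t=13: [617, 616, 615, 614, 614, 615, 617, 618, 618, 618]
t=14: [656, 656, 657, 657, 657, 657, 656, 655, 655, 655]
t=15: [618, 617, 617, 617, 617, 617, 618, 618, 619, 618]
t=16: [655, 655, 656, 656, 656, 655, 655, 654, 654, 654]
t=17: [619, 618, 618, 618, 618, 618, 619, 619, 620, 619]
t=18: [654, 654, 655, 655, 655, 654, 654, 653, 653, 653]
t=19: [620, 619, 619, 619, 619, 619, 620, 620, 620, 620]
t=20: [653, 653, 654, 654, 654, 653, 653, 653, 653, 653]
t=21: [620, 620, 620, 620, 620, 620, 620, 620, 620, 620]
t=22: [653, 653, 653, 653, 653, 653, 653, 653, 653, 653]
t=23: [620, 620, 620, 620, 620, 620, 620, 620, 620, 620]

Answer: 2
Key observation: The state at step 21, [620, 620, 620, 620, 620, 620, 620, 620, 620, 620], reappears at step 23 — and no state repeats earlier — so the cycle the system enters has period 2.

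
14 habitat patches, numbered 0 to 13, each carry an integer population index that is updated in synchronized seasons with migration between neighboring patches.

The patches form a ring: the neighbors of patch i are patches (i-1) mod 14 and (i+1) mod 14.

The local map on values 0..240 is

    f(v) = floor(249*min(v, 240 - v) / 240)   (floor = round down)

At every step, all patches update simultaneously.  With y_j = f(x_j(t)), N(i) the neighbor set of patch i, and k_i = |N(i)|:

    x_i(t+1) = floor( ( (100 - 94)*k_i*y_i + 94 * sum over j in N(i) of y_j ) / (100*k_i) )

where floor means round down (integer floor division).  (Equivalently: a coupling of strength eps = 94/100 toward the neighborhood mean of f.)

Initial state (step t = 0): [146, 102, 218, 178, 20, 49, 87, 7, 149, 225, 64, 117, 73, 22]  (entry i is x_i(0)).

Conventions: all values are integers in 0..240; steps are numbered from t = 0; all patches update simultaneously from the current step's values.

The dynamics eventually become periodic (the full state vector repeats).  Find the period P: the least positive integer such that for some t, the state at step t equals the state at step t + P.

Answer: 2
Key observation: The state at step 31, [123, 122, 122, 121, 121, 121, 121, 121, 121, 122, 122, 123, 123, 123], reappears at step 33 — and no state repeats earlier — so the cycle the system enters has period 2.

Derivation:
t=0: [146, 102, 218, 178, 20, 49, 87, 7, 149, 225, 64, 117, 73, 22]
t=1: [65, 62, 80, 23, 54, 54, 32, 86, 15, 76, 67, 73, 71, 82]
t=2: [74, 74, 45, 66, 40, 45, 70, 27, 79, 44, 76, 71, 79, 70]
t=3: [74, 61, 70, 44, 56, 55, 39, 73, 39, 77, 60, 79, 73, 78]
t=4: [71, 73, 55, 63, 51, 49, 64, 42, 74, 52, 78, 69, 80, 75]
t=5: [75, 65, 69, 55, 57, 58, 47, 69, 49, 76, 63, 80, 74, 77]
t=6: [73, 73, 62, 64, 58, 53, 64, 50, 73, 58, 79, 71, 80, 76]
t=7: [76, 69, 70, 62, 60, 62, 53, 69, 56, 76, 67, 81, 75, 78]
t=8: [75, 74, 67, 66, 63, 58, 66, 56, 73, 64, 80, 73, 81, 77]
t=9: [77, 73, 71, 67, 64, 66, 59, 70, 62, 78, 71, 82, 77, 80]
t=10: [79, 75, 72, 69, 68, 63, 69, 63, 75, 69, 81, 76, 83, 79]
t=11: [79, 77, 74, 71, 68, 70, 65, 73, 68, 79, 75, 84, 79, 83]
t=12: [82, 78, 76, 73, 72, 68, 73, 68, 77, 73, 83, 79, 86, 81]
t=13: [82, 81, 77, 75, 72, 74, 70, 76, 72, 82, 78, 87, 82, 86]
t=14: [86, 82, 80, 76, 76, 73, 76, 73, 81, 77, 87, 82, 89, 85]
t=15: [86, 85, 81, 80, 76, 77, 75, 80, 77, 86, 82, 90, 86, 90]
t=16: [90, 86, 85, 81, 80, 77, 80, 78, 85, 82, 90, 87, 92, 89]
t=17: [90, 90, 86, 85, 81, 82, 79, 85, 82, 90, 87, 93, 91, 93]
t=18: [94, 91, 90, 86, 86, 82, 86, 83, 90, 87, 94, 92, 95, 93]
t=19: [95, 94, 91, 90, 87, 88, 85, 90, 88, 94, 92, 97, 95, 97]
t=20: [98, 96, 94, 92, 91, 89, 91, 89, 94, 93, 98, 96, 99, 98]
t=21: [100, 99, 97, 95, 93, 93, 92, 95, 94, 98, 97, 101, 100, 101]
t=22: [103, 101, 100, 98, 96, 95, 96, 96, 99, 98, 102, 101, 103, 103]
t=23: [105, 104, 102, 101, 99, 98, 98, 100, 100, 103, 102, 105, 105, 106]
t=24: [108, 106, 105, 103, 102, 101, 101, 102, 104, 104, 106, 106, 108, 108]
t=25: [110, 109, 107, 106, 105, 104, 104, 105, 106, 107, 108, 110, 110, 112]
t=26: [114, 112, 111, 109, 108, 107, 107, 108, 109, 110, 112, 113, 114, 114]
t=27: [117, 116, 114, 113, 112, 111, 111, 112, 113, 114, 115, 117, 117, 118]
t=28: [121, 119, 118, 117, 116, 115, 115, 116, 117, 118, 119, 120, 121, 121]
t=29: [123, 122, 122, 121, 120, 119, 119, 120, 121, 122, 123, 123, 123, 123]
t=30: [121, 121, 122, 123, 123, 123, 123, 123, 123, 122, 121, 121, 121, 121]
t=31: [123, 122, 122, 121, 121, 121, 121, 121, 121, 122, 122, 123, 123, 123]
t=32: [121, 121, 122, 122, 123, 123, 123, 123, 122, 122, 121, 121, 121, 121]
t=33: [123, 122, 122, 121, 121, 121, 121, 121, 121, 122, 122, 123, 123, 123]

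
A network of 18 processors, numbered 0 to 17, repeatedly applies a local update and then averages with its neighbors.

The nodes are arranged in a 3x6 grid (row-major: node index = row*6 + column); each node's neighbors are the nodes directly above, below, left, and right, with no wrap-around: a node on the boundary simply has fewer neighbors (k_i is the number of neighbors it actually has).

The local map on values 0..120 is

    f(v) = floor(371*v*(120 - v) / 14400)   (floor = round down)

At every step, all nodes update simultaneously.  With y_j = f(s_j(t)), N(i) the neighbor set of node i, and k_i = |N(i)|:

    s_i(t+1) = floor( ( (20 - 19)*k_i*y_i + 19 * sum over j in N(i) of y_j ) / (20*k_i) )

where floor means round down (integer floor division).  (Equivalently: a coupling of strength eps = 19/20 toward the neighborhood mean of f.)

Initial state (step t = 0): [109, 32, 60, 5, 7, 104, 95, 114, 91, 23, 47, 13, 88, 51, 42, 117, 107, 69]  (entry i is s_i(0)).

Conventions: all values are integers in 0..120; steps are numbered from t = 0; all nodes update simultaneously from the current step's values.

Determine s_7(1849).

Simulating step by step:
t=0: [109, 32, 60, 5, 7, 104, 95, 114, 91, 23, 47, 13, 88, 51, 42, 117, 107, 69]
t=1: [64, 47, 53, 54, 46, 28, 40, 69, 62, 45, 39, 71, 75, 59, 56, 56, 60, 37]
t=2: [85, 90, 90, 88, 79, 86, 88, 88, 89, 88, 88, 76, 86, 89, 92, 90, 84, 89]
t=3: [70, 72, 70, 74, 73, 84, 74, 70, 69, 71, 79, 73, 71, 71, 70, 71, 70, 80]
t=4: [88, 89, 88, 88, 82, 87, 89, 88, 89, 87, 88, 81, 88, 89, 89, 89, 84, 88]
t=5: [71, 71, 71, 74, 72, 80, 71, 71, 71, 71, 77, 72, 71, 71, 71, 73, 71, 78]
t=6: [89, 89, 88, 88, 84, 88, 89, 89, 89, 87, 88, 83, 89, 89, 88, 88, 85, 88]
t=7: [71, 71, 71, 73, 72, 77, 71, 71, 71, 71, 76, 72, 71, 71, 71, 73, 72, 77]
t=8: [89, 89, 88, 88, 86, 88, 89, 89, 89, 87, 88, 85, 89, 89, 88, 88, 86, 88]
t=9: [71, 71, 71, 73, 72, 75, 71, 71, 71, 71, 74, 72, 71, 71, 71, 73, 72, 75]
t=10: [89, 89, 88, 88, 87, 88, 89, 89, 89, 88, 88, 86, 89, 89, 88, 88, 87, 88]
t=11: [71, 71, 71, 72, 72, 73, 71, 71, 71, 71, 73, 72, 71, 71, 71, 72, 72, 73]
t=12: [89, 89, 89, 89, 88, 88, 89, 89, 89, 88, 88, 88, 89, 89, 89, 89, 88, 88]
t=13: [71, 71, 71, 71, 71, 72, 71, 71, 71, 71, 72, 72, 71, 71, 71, 71, 71, 72]
t=14: [89, 89, 89, 89, 89, 89, 89, 89, 89, 89, 89, 89, 89, 89, 89, 89, 89, 89]
t=15: [71, 71, 71, 71, 71, 71, 71, 71, 71, 71, 71, 71, 71, 71, 71, 71, 71, 71]
t=16: [89, 89, 89, 89, 89, 89, 89, 89, 89, 89, 89, 89, 89, 89, 89, 89, 89, 89]

Answer: s_7(1849) = 71
Key observation: The state at step 14, [89, 89, 89, 89, 89, 89, 89, 89, 89, 89, 89, 89, 89, 89, 89, 89, 89, 89], reappears at step 16: the system is in a cycle of period 2 from step 14 on.  Therefore the state at step 1849 equals the state at step 14 + ((1849 - 14) mod 2) = 15, which is [71, 71, 71, 71, 71, 71, 71, 71, 71, 71, 71, 71, 71, 71, 71, 71, 71, 71].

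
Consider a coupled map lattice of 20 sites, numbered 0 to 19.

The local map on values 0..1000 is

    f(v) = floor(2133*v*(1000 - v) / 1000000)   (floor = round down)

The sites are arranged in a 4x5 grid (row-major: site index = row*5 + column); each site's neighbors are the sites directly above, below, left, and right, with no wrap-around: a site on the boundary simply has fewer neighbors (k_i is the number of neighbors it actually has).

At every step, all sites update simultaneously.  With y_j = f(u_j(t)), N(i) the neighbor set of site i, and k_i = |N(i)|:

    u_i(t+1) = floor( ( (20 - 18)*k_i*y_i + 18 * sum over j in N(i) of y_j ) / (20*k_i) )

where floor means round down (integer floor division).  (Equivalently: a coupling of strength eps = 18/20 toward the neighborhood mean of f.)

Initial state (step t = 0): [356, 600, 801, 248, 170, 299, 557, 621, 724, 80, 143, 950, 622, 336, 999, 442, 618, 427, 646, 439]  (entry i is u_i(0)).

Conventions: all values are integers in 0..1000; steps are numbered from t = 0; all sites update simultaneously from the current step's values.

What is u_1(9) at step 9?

Simulating step by step:
t=0: [356, 600, 801, 248, 170, 299, 557, 621, 724, 80, 143, 950, 622, 336, 999, 442, 618, 427, 646, 439]
t=1: [480, 457, 456, 359, 278, 427, 403, 453, 386, 234, 348, 413, 409, 366, 347, 396, 394, 499, 505, 272]
t=2: [525, 525, 517, 487, 435, 510, 522, 516, 476, 463, 512, 506, 517, 507, 437, 497, 518, 520, 488, 499]
t=3: [531, 531, 531, 529, 530, 531, 532, 532, 531, 527, 532, 532, 532, 530, 531, 532, 532, 532, 532, 528]
t=4: [531, 531, 531, 531, 531, 531, 531, 531, 531, 531, 531, 531, 531, 531, 531, 531, 531, 531, 531, 531]
t=5: [531, 531, 531, 531, 531, 531, 531, 531, 531, 531, 531, 531, 531, 531, 531, 531, 531, 531, 531, 531]
t=6: [531, 531, 531, 531, 531, 531, 531, 531, 531, 531, 531, 531, 531, 531, 531, 531, 531, 531, 531, 531]
t=7: [531, 531, 531, 531, 531, 531, 531, 531, 531, 531, 531, 531, 531, 531, 531, 531, 531, 531, 531, 531]
t=8: [531, 531, 531, 531, 531, 531, 531, 531, 531, 531, 531, 531, 531, 531, 531, 531, 531, 531, 531, 531]
t=9: [531, 531, 531, 531, 531, 531, 531, 531, 531, 531, 531, 531, 531, 531, 531, 531, 531, 531, 531, 531]

Answer: u_1(9) = 531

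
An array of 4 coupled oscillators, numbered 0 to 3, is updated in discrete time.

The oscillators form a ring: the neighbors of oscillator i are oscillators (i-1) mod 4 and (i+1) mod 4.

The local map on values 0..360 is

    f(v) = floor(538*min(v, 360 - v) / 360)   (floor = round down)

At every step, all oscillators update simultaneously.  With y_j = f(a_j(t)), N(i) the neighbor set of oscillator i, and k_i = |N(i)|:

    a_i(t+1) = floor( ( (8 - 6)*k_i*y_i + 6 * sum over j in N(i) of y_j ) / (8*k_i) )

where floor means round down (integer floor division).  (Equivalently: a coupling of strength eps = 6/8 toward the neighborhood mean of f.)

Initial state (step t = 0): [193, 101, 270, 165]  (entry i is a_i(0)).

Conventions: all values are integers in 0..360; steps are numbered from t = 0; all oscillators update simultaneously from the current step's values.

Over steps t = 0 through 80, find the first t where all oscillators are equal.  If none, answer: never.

Answer: 8
Key observation: Synchronization is absorbing here: once all oscillators are equal they stay equal, and step 8 is the first all-equal step.

Derivation:
t=0: [193, 101, 270, 165]  (not all equal)
t=1: [210, 181, 182, 205]  (not all equal)
t=2: [242, 250, 253, 241]  (not all equal)
t=3: [171, 166, 167, 169]  (not all equal)
t=4: [251, 251, 249, 252]  (not all equal)
t=5: [161, 163, 162, 162]  (not all equal)
t=6: [241, 241, 242, 241]  (not all equal)
t=7: [177, 176, 176, 176]  (not all equal)
t=8: [263, 263, 263, 263]  (all equal)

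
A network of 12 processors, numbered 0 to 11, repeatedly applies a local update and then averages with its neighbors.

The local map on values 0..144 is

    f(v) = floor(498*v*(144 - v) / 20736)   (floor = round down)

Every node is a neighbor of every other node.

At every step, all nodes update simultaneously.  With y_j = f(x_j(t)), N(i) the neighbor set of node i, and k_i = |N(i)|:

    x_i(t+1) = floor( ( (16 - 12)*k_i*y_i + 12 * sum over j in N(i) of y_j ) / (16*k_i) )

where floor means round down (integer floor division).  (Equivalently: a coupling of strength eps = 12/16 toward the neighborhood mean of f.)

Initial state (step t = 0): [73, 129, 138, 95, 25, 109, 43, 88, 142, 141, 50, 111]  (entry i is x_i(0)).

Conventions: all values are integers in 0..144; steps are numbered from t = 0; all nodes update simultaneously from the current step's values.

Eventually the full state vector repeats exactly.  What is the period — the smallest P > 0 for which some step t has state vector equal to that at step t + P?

Simulating step by step:
t=0: [73, 129, 138, 95, 25, 109, 43, 88, 142, 141, 50, 111]
t=1: [83, 69, 64, 81, 74, 77, 80, 82, 62, 63, 81, 77]
t=2: [122, 122, 122, 122, 122, 122, 122, 122, 122, 122, 122, 122]
t=3: [64, 64, 64, 64, 64, 64, 64, 64, 64, 64, 64, 64]
t=4: [122, 122, 122, 122, 122, 122, 122, 122, 122, 122, 122, 122]

Answer: 2
Key observation: The state at step 2, [122, 122, 122, 122, 122, 122, 122, 122, 122, 122, 122, 122], reappears at step 4 — and no state repeats earlier — so the cycle the system enters has period 2.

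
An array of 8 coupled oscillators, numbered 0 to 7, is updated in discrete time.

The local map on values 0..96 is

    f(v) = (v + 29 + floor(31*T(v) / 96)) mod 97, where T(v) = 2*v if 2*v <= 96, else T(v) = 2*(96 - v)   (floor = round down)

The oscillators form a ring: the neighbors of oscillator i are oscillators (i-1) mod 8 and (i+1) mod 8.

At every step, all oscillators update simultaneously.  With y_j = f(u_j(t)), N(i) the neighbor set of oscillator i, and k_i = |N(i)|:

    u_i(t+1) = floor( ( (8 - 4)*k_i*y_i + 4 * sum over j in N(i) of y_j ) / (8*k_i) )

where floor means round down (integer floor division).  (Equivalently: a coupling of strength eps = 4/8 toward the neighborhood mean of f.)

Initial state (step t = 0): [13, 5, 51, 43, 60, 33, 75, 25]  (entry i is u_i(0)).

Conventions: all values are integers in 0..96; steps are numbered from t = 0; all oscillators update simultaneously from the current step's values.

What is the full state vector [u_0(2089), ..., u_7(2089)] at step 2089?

Answer: [52, 28, 12, 12, 26, 50, 53, 54]
Key observation: The state at step 7, [52, 28, 12, 12, 26, 50, 53, 54], reappears at step 9: the system is in a cycle of period 2 from step 7 on.  Therefore the state at step 2089 equals the state at step 7 + ((2089 - 7) mod 2) = 7, which is [52, 28, 12, 12, 26, 50, 53, 54].

Derivation:
t=0: [13, 5, 51, 43, 60, 33, 75, 25]
t=1: [51, 34, 15, 7, 28, 50, 48, 52]
t=2: [30, 58, 57, 52, 50, 27, 11, 11]
t=3: [54, 30, 13, 12, 26, 51, 53, 54]
t=4: [29, 54, 56, 54, 50, 26, 12, 12]
t=5: [53, 28, 13, 12, 26, 50, 53, 55]
t=6: [28, 53, 55, 54, 50, 26, 12, 12]
t=7: [52, 28, 12, 12, 26, 50, 53, 54]
t=8: [28, 52, 54, 53, 50, 26, 12, 12]
t=9: [52, 28, 12, 12, 26, 50, 53, 54]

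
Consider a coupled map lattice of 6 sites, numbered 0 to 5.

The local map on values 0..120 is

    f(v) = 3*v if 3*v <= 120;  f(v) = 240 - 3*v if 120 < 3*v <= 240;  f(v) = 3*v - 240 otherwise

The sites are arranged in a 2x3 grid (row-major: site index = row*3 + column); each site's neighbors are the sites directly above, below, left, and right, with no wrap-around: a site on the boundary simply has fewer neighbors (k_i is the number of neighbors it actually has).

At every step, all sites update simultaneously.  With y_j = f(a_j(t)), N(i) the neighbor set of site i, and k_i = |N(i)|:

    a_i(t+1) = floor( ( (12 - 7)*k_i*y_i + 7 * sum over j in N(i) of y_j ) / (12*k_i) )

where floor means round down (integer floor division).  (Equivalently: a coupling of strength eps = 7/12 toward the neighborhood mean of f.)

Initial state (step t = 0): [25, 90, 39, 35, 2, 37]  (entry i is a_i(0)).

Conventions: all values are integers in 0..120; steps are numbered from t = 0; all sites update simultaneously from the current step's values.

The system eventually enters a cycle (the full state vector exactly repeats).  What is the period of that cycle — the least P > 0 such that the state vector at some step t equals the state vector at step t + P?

Answer: 4
Key observation: The state at step 90, [8, 11, 8, 8, 11, 8], reappears at step 94 — and no state repeats earlier — so the cycle the system enters has period 4.

Derivation:
t=0: [25, 90, 39, 35, 2, 37]
t=1: [70, 51, 89, 67, 50, 82]
t=2: [49, 64, 38, 51, 63, 36]
t=3: [78, 70, 93, 78, 68, 93]
t=4: [13, 28, 36, 14, 29, 38]
t=5: [53, 80, 102, 54, 82, 104]
t=6: [56, 29, 48, 57, 31, 51]
t=7: [75, 87, 90, 76, 86, 91]
t=8: [15, 21, 28, 14, 20, 27]
t=9: [49, 63, 77, 48, 61, 75]
t=10: [81, 52, 23, 83, 55, 25]
t=11: [28, 63, 75, 26, 63, 73]
t=12: [72, 50, 27, 71, 50, 28]
t=13: [44, 75, 84, 44, 76, 84]
t=14: [80, 31, 12, 80, 31, 12]
t=15: [27, 63, 52, 27, 63, 52]
t=16: [72, 63, 74, 72, 63, 74]
t=17: [31, 39, 27, 31, 39, 27]
t=18: [100, 105, 91, 100, 105, 91]
t=19: [64, 63, 45, 64, 63, 45]
t=20: [48, 60, 89, 48, 60, 89]
t=21: [85, 60, 36, 85, 60, 36]
t=22: [28, 60, 94, 28, 60, 94]
t=23: [77, 61, 47, 77, 61, 47]
t=24: [23, 55, 86, 23, 55, 86]
t=25: [70, 62, 34, 70, 62, 34]
t=26: [37, 58, 88, 37, 58, 88]
t=27: [97, 66, 36, 97, 66, 36]
t=28: [48, 56, 88, 48, 56, 88]
t=29: [89, 67, 38, 89, 67, 38]
t=30: [30, 51, 92, 30, 51, 92]
t=31: [89, 77, 50, 89, 77, 50]
t=32: [21, 28, 66, 21, 28, 66]
t=33: [69, 71, 54, 69, 71, 54]
t=34: [31, 38, 63, 31, 38, 63]
t=35: [99, 97, 69, 99, 97, 69]
t=36: [55, 48, 38, 55, 48, 38]
t=37: [81, 95, 108, 81, 95, 108]
t=38: [15, 44, 72, 15, 44, 72]
t=39: [63, 79, 48, 63, 79, 48]
t=40: [37, 30, 68, 37, 30, 68]
t=41: [104, 83, 51, 104, 83, 51]
t=42: [53, 36, 64, 53, 36, 64]
t=43: [88, 91, 65, 88, 91, 65]
t=44: [26, 33, 41, 26, 33, 41]
t=45: [84, 98, 111, 84, 98, 111]
t=46: [24, 53, 81, 24, 53, 81]
t=47: [74, 64, 25, 74, 64, 25]
t=48: [26, 47, 67, 26, 47, 67]
t=49: [84, 83, 56, 84, 83, 56]
t=50: [11, 21, 53, 11, 21, 53]
t=51: [41, 60, 75, 41, 60, 75]
t=52: [100, 62, 28, 100, 62, 28]
t=53: [58, 61, 75, 58, 61, 75]
t=54: [63, 50, 27, 63, 50, 27]
t=55: [62, 80, 83, 62, 80, 83]
t=56: [38, 12, 6, 38, 12, 6]
t=57: [91, 47, 23, 91, 47, 23]
t=58: [52, 80, 77, 52, 80, 77]
t=59: [59, 18, 6, 59, 18, 6]
t=60: [60, 48, 28, 60, 48, 28]
t=61: [70, 86, 87, 70, 86, 87]
t=62: [26, 20, 20, 26, 20, 20]
t=63: [72, 63, 60, 72, 63, 60]
t=64: [31, 47, 57, 31, 47, 57]
t=65: [94, 92, 77, 94, 92, 77]
t=66: [40, 31, 16, 40, 31, 16]
t=67: [112, 89, 61, 112, 89, 61]
t=68: [75, 46, 48, 75, 46, 48]
t=69: [40, 83, 97, 40, 83, 97]
t=70: [87, 38, 38, 87, 38, 38]
t=71: [48, 95, 114, 48, 95, 114]
t=72: [81, 66, 85, 81, 66, 85]
t=73: [14, 29, 22, 14, 29, 22]
t=74: [55, 74, 72, 55, 74, 72]
t=75: [58, 30, 22, 58, 30, 22]
t=76: [73, 80, 73, 73, 80, 73]
t=77: [14, 8, 14, 14, 8, 14]
t=78: [36, 31, 36, 36, 31, 36]
t=79: [103, 98, 103, 103, 98, 103]
t=80: [64, 59, 64, 64, 59, 64]
t=81: [52, 57, 52, 52, 57, 52]
t=82: [79, 74, 79, 79, 74, 79]
t=83: [7, 12, 7, 7, 12, 7]
t=84: [25, 30, 25, 25, 30, 25]
t=85: [79, 84, 79, 79, 84, 79]
t=86: [5, 8, 5, 5, 8, 5]
t=87: [17, 20, 17, 17, 20, 17]
t=88: [53, 56, 53, 53, 56, 53]
t=89: [78, 75, 78, 78, 75, 78]
t=90: [8, 11, 8, 8, 11, 8]
t=91: [26, 29, 26, 26, 29, 26]
t=92: [80, 83, 80, 80, 83, 80]
t=93: [2, 5, 2, 2, 5, 2]
t=94: [8, 11, 8, 8, 11, 8]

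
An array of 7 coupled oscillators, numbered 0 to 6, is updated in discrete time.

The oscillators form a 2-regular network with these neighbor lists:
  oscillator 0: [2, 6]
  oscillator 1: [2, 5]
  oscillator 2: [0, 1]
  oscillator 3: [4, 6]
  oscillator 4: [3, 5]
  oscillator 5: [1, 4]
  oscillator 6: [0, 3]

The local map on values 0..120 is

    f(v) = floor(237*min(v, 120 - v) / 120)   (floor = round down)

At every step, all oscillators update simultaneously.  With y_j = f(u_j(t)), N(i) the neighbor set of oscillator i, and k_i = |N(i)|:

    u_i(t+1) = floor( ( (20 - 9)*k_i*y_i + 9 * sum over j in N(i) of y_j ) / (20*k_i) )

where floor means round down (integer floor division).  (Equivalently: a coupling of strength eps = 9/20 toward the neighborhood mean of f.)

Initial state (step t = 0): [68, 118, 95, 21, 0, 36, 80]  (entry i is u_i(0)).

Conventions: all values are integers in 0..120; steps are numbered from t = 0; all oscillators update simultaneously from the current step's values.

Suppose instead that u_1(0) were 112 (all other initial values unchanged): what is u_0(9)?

Simulating step by step:
t=0: [68, 112, 95, 21, 0, 36, 80]
t=1: [84, 35, 53, 40, 25, 42, 75]
t=2: [82, 79, 88, 74, 63, 71, 82]
t=3: [72, 79, 69, 91, 103, 96, 78]
t=4: [92, 77, 94, 57, 41, 51, 79]
t=5: [59, 80, 59, 97, 91, 91, 81]
t=6: [107, 82, 107, 54, 54, 61, 78]
t=7: [37, 72, 36, 100, 108, 104, 74]
t=8: [76, 74, 76, 46, 28, 43, 74]
t=9: [86, 87, 86, 82, 69, 78, 89]

Answer: u_0(9) = 86
Key observation: This trace re-runs the system from the modified initial state.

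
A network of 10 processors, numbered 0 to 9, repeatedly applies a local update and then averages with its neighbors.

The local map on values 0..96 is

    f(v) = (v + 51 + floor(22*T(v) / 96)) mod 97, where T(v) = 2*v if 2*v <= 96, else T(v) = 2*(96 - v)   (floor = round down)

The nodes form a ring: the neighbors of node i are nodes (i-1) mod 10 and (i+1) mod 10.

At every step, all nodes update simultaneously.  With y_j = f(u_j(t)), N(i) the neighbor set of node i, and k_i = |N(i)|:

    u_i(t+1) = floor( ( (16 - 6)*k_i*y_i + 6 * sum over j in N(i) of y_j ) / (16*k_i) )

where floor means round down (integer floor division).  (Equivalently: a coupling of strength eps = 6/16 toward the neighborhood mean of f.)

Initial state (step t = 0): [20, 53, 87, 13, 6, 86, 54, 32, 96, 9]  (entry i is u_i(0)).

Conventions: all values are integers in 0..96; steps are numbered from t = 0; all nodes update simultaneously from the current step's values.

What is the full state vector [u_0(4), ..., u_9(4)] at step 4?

Simulating step by step:
t=0: [20, 53, 87, 13, 6, 86, 54, 32, 96, 9]
t=1: [66, 39, 45, 62, 58, 43, 25, 14, 43, 64]
t=2: [28, 16, 19, 28, 26, 31, 70, 63, 29, 29]
t=3: [88, 77, 79, 88, 90, 83, 45, 44, 81, 92]
t=4: [44, 40, 40, 44, 45, 38, 23, 22, 37, 45]

Answer: [44, 40, 40, 44, 45, 38, 23, 22, 37, 45]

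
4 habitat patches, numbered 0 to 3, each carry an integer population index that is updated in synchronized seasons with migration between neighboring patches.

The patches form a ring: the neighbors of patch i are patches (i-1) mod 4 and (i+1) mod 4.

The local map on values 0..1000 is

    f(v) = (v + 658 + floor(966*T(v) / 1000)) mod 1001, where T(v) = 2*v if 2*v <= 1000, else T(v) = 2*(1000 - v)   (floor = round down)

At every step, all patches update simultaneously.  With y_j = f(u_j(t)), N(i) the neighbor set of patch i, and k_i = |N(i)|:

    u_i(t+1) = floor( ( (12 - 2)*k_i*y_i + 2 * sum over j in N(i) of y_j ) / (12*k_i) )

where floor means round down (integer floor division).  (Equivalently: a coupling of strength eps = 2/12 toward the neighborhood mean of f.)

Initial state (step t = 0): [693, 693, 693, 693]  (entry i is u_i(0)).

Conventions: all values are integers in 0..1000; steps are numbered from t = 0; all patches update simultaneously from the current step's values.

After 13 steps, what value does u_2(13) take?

Simulating step by step:
t=0: [693, 693, 693, 693]
t=1: [943, 943, 943, 943]
t=2: [710, 710, 710, 710]
t=3: [927, 927, 927, 927]
t=4: [725, 725, 725, 725]
t=5: [913, 913, 913, 913]
t=6: [738, 738, 738, 738]
t=7: [901, 901, 901, 901]
t=8: [749, 749, 749, 749]
t=9: [890, 890, 890, 890]
t=10: [759, 759, 759, 759]
t=11: [881, 881, 881, 881]
t=12: [767, 767, 767, 767]
t=13: [874, 874, 874, 874]

Answer: u_2(13) = 874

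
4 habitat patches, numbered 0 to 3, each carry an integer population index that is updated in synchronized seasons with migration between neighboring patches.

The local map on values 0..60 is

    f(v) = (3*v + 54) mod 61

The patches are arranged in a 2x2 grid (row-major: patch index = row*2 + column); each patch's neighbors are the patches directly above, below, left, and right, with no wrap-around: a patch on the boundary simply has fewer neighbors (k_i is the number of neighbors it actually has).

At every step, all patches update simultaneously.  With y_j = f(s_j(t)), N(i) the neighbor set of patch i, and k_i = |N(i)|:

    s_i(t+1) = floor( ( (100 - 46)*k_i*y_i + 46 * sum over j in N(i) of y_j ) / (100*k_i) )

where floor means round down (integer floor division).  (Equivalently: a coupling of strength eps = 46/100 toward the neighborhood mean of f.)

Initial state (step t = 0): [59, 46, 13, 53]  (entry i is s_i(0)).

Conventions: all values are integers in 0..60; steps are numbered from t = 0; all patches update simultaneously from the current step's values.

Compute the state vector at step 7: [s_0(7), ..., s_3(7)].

Simulating step by step:
t=0: [59, 46, 13, 53]
t=1: [35, 22, 35, 25]
t=2: [42, 41, 30, 25]
t=3: [49, 44, 26, 21]
t=4: [12, 18, 22, 33]
t=5: [40, 39, 45, 41]
t=6: [40, 51, 27, 42]
t=7: [36, 38, 32, 39]

Answer: [36, 38, 32, 39]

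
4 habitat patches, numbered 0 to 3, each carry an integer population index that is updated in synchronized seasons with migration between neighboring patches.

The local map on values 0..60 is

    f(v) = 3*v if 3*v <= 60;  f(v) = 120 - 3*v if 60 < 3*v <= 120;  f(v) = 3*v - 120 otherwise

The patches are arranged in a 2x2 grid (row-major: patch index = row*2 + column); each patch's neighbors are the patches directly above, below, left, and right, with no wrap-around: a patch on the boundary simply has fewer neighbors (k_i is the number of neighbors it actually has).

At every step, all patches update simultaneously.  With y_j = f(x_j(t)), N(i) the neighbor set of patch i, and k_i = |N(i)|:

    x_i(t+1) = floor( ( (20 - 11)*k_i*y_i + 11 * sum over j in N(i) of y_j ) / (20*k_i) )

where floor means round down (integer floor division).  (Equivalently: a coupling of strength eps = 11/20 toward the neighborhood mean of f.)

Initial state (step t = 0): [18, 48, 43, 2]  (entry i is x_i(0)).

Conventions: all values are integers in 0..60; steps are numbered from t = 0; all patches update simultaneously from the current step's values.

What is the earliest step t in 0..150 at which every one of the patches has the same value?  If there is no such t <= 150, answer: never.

Simulating step by step:
t=0: [18, 48, 43, 2]  (not all equal)
t=1: [33, 27, 20, 11]  (not all equal)
t=2: [36, 32, 41, 42]  (not all equal)
t=3: [12, 15, 6, 10]  (not all equal)
t=4: [33, 38, 26, 30]  (not all equal)
t=5: [22, 16, 32, 26]  (not all equal)
t=6: [44, 48, 37, 38]  (not all equal)
t=7: [14, 15, 9, 11]  (not all equal)
t=8: [38, 40, 32, 34]  (not all equal)
t=9: [9, 6, 17, 14]  (not all equal)
t=10: [31, 27, 41, 37]  (not all equal)
t=11: [23, 27, 11, 15]  (not all equal)
t=12: [42, 43, 41, 40]  (not all equal)
t=13: [6, 5, 3, 3]  (not all equal)
t=14: [14, 14, 11, 10]  (not all equal)
t=15: [39, 38, 34, 34]  (not all equal)
t=16: [7, 8, 13, 14]  (not all equal)
t=17: [26, 28, 34, 36]  (not all equal)
t=18: [33, 31, 22, 20]  (not all equal)
t=19: [31, 34, 46, 49]  (not all equal)
t=20: [22, 22, 22, 22]  (all equal)

Answer: 20
Key observation: Synchronization is absorbing here: once all patches are equal they stay equal, and step 20 is the first all-equal step.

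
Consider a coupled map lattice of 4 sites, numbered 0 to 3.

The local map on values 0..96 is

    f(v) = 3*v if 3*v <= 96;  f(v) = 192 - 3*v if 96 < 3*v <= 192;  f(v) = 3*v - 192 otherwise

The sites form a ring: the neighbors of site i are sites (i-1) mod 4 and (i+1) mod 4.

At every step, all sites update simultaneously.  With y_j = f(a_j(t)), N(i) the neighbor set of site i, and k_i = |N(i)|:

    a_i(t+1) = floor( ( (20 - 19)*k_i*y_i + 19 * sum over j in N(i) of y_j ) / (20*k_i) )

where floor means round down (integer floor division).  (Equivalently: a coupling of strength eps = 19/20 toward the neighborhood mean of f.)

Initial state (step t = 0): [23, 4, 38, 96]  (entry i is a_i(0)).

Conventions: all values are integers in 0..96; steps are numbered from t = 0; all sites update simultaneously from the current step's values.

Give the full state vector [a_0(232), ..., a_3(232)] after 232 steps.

Simulating step by step:
t=0: [23, 4, 38, 96]
t=1: [54, 70, 55, 74]
t=2: [24, 27, 24, 28]
t=3: [81, 72, 81, 72]
t=4: [25, 49, 25, 49]
t=5: [46, 73, 46, 73]
t=6: [28, 52, 28, 52]
t=7: [38, 81, 38, 81]
t=8: [52, 76, 52, 76]
t=9: [36, 36, 36, 36]
t=10: [84, 84, 84, 84]
t=11: [60, 60, 60, 60]
t=12: [12, 12, 12, 12]
t=13: [36, 36, 36, 36]

Answer: [12, 12, 12, 12]
Key observation: The state at step 9, [36, 36, 36, 36], reappears at step 13: the system is in a cycle of period 4 from step 9 on.  Therefore the state at step 232 equals the state at step 9 + ((232 - 9) mod 4) = 12, which is [12, 12, 12, 12].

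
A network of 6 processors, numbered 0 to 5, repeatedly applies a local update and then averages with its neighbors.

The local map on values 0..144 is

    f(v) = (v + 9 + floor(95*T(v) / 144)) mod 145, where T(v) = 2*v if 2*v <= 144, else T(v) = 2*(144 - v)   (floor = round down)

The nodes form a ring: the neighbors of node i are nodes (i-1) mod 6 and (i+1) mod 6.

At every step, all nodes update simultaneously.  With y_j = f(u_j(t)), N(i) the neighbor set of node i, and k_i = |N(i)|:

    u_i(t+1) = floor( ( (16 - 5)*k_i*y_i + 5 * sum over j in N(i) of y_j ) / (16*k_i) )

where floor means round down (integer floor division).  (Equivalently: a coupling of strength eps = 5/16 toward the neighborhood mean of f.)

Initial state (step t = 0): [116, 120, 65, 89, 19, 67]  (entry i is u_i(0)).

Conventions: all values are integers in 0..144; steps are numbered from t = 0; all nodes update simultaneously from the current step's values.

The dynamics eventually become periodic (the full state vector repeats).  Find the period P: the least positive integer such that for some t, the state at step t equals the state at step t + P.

Answer: 4
Key observation: The state at step 32, [53, 100, 53, 87, 81, 87], reappears at step 36 — and no state repeats earlier — so the cycle the system enters has period 4.

Derivation:
t=0: [116, 120, 65, 89, 19, 67]
t=1: [16, 15, 15, 27, 43, 23]
t=2: [48, 43, 47, 72, 95, 66]
t=3: [102, 111, 102, 43, 23, 34]
t=4: [30, 18, 34, 87, 73, 72]
t=5: [66, 60, 71, 36, 29, 38]
t=6: [27, 9, 34, 79, 81, 81]
t=7: [57, 44, 68, 37, 28, 34]
t=8: [127, 101, 46, 79, 78, 93]
t=9: [15, 34, 86, 41, 28, 23]
t=10: [52, 70, 47, 86, 76, 60]
t=11: [93, 56, 89, 40, 24, 26]
t=12: [48, 102, 54, 83, 70, 61]
t=13: [86, 54, 99, 43, 22, 26]
t=14: [49, 99, 52, 87, 68, 60]
t=15: [87, 54, 96, 41, 18, 24]
t=16: [48, 99, 53, 82, 60, 55]
t=17: [107, 54, 97, 39, 27, 112]
t=18: [36, 98, 52, 82, 67, 26]
t=19: [77, 49, 96, 41, 28, 64]
t=20: [40, 92, 51, 86, 68, 24]
t=21: [83, 52, 95, 41, 28, 63]
t=22: [40, 96, 52, 86, 68, 22]
t=23: [82, 51, 96, 41, 27, 60]
t=24: [38, 95, 51, 86, 65, 17]
t=25: [77, 50, 94, 39, 21, 50]
t=26: [58, 93, 50, 80, 74, 98]
t=27: [105, 58, 93, 43, 28, 42]
t=28: [52, 105, 55, 89, 83, 87]
t=29: [95, 55, 100, 42, 26, 42]
t=30: [53, 100, 52, 87, 80, 87]
t=31: [97, 55, 96, 42, 27, 42]
t=32: [53, 100, 53, 87, 81, 87]
t=33: [97, 56, 97, 42, 27, 42]
t=34: [53, 102, 53, 87, 81, 87]
t=35: [97, 55, 97, 42, 27, 42]
t=36: [53, 100, 53, 87, 81, 87]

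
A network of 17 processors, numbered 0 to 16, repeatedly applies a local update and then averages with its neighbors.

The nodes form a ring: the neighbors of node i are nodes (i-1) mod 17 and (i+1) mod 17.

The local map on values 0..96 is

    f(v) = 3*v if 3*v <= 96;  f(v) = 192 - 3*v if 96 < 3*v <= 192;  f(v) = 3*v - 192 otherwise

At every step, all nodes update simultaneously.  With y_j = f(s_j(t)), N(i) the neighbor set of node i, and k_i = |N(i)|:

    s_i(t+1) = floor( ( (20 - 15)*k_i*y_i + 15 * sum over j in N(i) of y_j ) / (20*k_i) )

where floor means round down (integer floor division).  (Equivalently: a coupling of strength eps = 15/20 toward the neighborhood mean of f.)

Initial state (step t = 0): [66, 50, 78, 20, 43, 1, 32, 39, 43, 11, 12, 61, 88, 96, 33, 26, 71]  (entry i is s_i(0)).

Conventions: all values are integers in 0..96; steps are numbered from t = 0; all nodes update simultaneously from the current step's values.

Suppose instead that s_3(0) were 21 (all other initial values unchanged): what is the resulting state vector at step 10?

Answer: [27, 20, 41, 19, 24, 12, 18, 19, 45, 50, 80, 72, 75, 71, 58, 41, 21]
Key observation: This trace re-runs the system from the modified initial state.

Derivation:
t=0: [66, 50, 78, 21, 43, 1, 32, 39, 43, 11, 12, 61, 88, 96, 33, 26, 71]
t=1: [25, 28, 49, 55, 40, 60, 53, 78, 56, 45, 24, 42, 57, 85, 88, 62, 36]
t=2: [81, 66, 52, 50, 32, 42, 28, 31, 43, 50, 64, 51, 53, 50, 43, 60, 51]
t=3: [29, 34, 27, 60, 64, 84, 80, 78, 66, 34, 30, 22, 38, 46, 36, 41, 33]
t=4: [90, 85, 58, 33, 27, 33, 50, 30, 51, 58, 81, 79, 64, 74, 67, 83, 81]
t=5: [62, 51, 63, 60, 90, 69, 79, 52, 50, 38, 36, 30, 28, 10, 34, 36, 63]
t=6: [17, 13, 19, 33, 29, 49, 30, 41, 53, 66, 84, 85, 66, 72, 65, 55, 34]
t=7: [61, 50, 63, 77, 73, 77, 65, 63, 36, 36, 40, 40, 34, 9, 19, 41, 51]
t=8: [32, 15, 31, 21, 36, 21, 16, 33, 53, 79, 76, 78, 59, 61, 50, 53, 39]
t=9: [69, 82, 63, 82, 68, 65, 70, 53, 60, 37, 41, 29, 22, 23, 26, 52, 67]
t=10: [27, 20, 41, 19, 24, 12, 18, 19, 45, 50, 80, 72, 75, 71, 58, 41, 21]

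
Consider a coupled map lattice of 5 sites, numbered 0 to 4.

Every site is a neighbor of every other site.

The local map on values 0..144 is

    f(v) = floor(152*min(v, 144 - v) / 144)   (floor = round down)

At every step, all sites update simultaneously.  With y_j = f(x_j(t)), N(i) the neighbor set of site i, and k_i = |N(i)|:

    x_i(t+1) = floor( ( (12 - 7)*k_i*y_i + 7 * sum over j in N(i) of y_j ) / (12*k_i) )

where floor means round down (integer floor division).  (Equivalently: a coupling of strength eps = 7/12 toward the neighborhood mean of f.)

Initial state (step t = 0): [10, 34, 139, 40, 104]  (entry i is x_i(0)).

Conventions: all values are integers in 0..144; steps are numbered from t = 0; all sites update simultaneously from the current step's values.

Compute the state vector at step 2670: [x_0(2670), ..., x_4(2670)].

Simulating step by step:
t=0: [10, 34, 139, 40, 104]
t=1: [22, 29, 20, 30, 30]
t=2: [26, 27, 25, 28, 28]
t=3: [27, 27, 27, 28, 28]
t=4: [28, 28, 28, 28, 28]
t=5: [29, 29, 29, 29, 29]
t=6: [30, 30, 30, 30, 30]
t=7: [31, 31, 31, 31, 31]
t=8: [32, 32, 32, 32, 32]
t=9: [33, 33, 33, 33, 33]
t=10: [34, 34, 34, 34, 34]
t=11: [35, 35, 35, 35, 35]
t=12: [36, 36, 36, 36, 36]
t=13: [38, 38, 38, 38, 38]
t=14: [40, 40, 40, 40, 40]
t=15: [42, 42, 42, 42, 42]
t=16: [44, 44, 44, 44, 44]
t=17: [46, 46, 46, 46, 46]
t=18: [48, 48, 48, 48, 48]
t=19: [50, 50, 50, 50, 50]
t=20: [52, 52, 52, 52, 52]
t=21: [54, 54, 54, 54, 54]
t=22: [57, 57, 57, 57, 57]
t=23: [60, 60, 60, 60, 60]
t=24: [63, 63, 63, 63, 63]
t=25: [66, 66, 66, 66, 66]
t=26: [69, 69, 69, 69, 69]
t=27: [72, 72, 72, 72, 72]
t=28: [76, 76, 76, 76, 76]
t=29: [71, 71, 71, 71, 71]
t=30: [74, 74, 74, 74, 74]
t=31: [73, 73, 73, 73, 73]
t=32: [74, 74, 74, 74, 74]

Answer: [74, 74, 74, 74, 74]
Key observation: The state at step 30, [74, 74, 74, 74, 74], reappears at step 32: the system is in a cycle of period 2 from step 30 on.  Therefore the state at step 2670 equals the state at step 30 + ((2670 - 30) mod 2) = 30, which is [74, 74, 74, 74, 74].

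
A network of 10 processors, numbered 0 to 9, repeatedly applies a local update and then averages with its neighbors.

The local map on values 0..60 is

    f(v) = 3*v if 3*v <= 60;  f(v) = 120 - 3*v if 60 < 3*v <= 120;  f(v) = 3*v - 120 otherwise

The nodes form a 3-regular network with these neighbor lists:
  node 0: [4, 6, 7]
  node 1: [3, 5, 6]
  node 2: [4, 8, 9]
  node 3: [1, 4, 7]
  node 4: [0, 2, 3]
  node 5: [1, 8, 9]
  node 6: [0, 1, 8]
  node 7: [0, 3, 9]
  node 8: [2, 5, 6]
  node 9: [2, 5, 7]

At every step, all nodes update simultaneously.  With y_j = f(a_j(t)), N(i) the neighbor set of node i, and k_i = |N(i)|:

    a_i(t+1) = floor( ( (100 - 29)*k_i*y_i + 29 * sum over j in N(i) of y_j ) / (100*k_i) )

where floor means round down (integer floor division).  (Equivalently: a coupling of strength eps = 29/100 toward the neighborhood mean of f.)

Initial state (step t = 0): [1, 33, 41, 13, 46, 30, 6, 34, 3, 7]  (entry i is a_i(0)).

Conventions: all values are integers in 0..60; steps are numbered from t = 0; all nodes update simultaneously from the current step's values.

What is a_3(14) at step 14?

Simulating step by step:
t=0: [1, 33, 41, 13, 46, 30, 6, 34, 3, 7]
t=1: [7, 23, 6, 33, 17, 26, 15, 18, 11, 19]
t=2: [29, 46, 26, 29, 42, 43, 42, 47, 33, 51]
t=3: [26, 17, 35, 27, 14, 13, 11, 24, 20, 30]
t=4: [41, 46, 23, 41, 39, 41, 38, 44, 51, 31]
t=5: [4, 13, 42, 5, 7, 9, 9, 11, 29, 25]
t=6: [16, 34, 13, 19, 18, 30, 27, 30, 29, 38]
t=7: [45, 24, 36, 50, 52, 26, 37, 32, 33, 13]
t=8: [17, 41, 17, 31, 31, 40, 14, 25, 21, 35]
t=9: [47, 8, 45, 26, 31, 7, 40, 40, 49, 19]
t=10: [17, 23, 21, 34, 26, 25, 6, 11, 22, 43]
t=11: [45, 44, 50, 24, 42, 42, 27, 30, 49, 19]
t=12: [17, 17, 30, 38, 13, 13, 32, 32, 26, 46]
t=13: [44, 42, 30, 15, 36, 38, 30, 24, 38, 21]
t=14: [17, 12, 28, 38, 16, 10, 23, 45, 10, 48]

Answer: a_3(14) = 38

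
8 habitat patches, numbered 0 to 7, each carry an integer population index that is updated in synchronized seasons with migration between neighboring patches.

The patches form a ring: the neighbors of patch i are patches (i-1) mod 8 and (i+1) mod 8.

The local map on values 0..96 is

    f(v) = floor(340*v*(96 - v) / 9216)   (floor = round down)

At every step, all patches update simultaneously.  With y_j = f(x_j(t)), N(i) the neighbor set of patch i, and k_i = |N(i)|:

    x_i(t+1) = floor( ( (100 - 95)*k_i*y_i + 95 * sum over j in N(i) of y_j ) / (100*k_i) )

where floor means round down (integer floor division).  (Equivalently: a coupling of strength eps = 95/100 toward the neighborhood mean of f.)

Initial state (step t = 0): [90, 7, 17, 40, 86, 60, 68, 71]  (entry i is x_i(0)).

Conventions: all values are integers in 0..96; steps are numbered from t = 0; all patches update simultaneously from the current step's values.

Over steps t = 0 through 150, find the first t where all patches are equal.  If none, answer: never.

Simulating step by step:
t=0: [90, 7, 17, 40, 86, 60, 68, 71]  (not all equal)
t=1: [42, 33, 51, 42, 78, 51, 71, 45]  (not all equal)
t=2: [80, 83, 79, 68, 81, 59, 83, 74]  (not all equal)
t=3: [49, 47, 54, 47, 73, 43, 68, 43]  (not all equal)
t=4: [84, 83, 83, 72, 82, 66, 83, 77]  (not all equal)
t=5: [45, 38, 50, 41, 66, 42, 61, 38]  (not all equal)
t=6: [81, 83, 82, 78, 82, 75, 81, 81]  (not all equal)
t=7: [41, 42, 44, 42, 53, 43, 50, 44]  (not all equal)
t=8: [83, 83, 83, 83, 83, 84, 84, 83]  (not all equal)
t=9: [39, 39, 39, 39, 38, 37, 37, 38]  (not all equal)
t=10: [81, 82, 82, 81, 81, 80, 80, 81]  (not all equal)
t=11: [43, 42, 42, 43, 45, 45, 45, 45]  (not all equal)
t=12: [83, 83, 83, 83, 84, 84, 84, 84]  (not all equal)
t=13: [38, 39, 39, 38, 37, 37, 37, 37]  (not all equal)
t=14: [81, 81, 81, 81, 80, 80, 80, 80]  (not all equal)
t=15: [45, 44, 44, 45, 45, 47, 47, 45]  (not all equal)
t=16: [84, 84, 84, 84, 84, 84, 84, 84]  (all equal)

Answer: 16
Key observation: Synchronization is absorbing here: once all patches are equal they stay equal, and step 16 is the first all-equal step.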